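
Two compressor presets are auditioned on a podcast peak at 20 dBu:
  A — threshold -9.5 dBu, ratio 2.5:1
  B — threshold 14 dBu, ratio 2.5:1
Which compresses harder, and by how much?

A: 29.5 dB over, compressed to 11.8 dB over, so 17.7 dB of GR.
B: 6 dB over, compressed to 2.4 dB over, so 3.6 dB of GR.
Difference: 14.1 dB in favour of A.

A, by 14.1 dB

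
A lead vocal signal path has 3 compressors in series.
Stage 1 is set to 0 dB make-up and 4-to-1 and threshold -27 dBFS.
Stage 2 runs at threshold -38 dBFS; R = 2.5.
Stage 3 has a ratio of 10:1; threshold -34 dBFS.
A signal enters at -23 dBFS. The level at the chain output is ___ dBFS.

-33.92 dBFS

Stage 1: 4 dB above -27 dBFS, reduced 4:1 to 1 dB above → -26 dBFS.
Stage 2: -26 dBFS is 12 dB over -38 dBFS; at 2.5:1 that becomes 4.8 dB over, giving -33.2 dBFS.
Stage 3: 0.8 dB above -34 dBFS, reduced 10:1 to 0.08 dB above → -33.92 dBFS.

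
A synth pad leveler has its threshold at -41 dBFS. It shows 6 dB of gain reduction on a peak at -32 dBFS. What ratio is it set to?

Input overshoot = -32 − (-41) = 9 dB.
Output overshoot = 9 − 6 = 3 dB.
Ratio = input overshoot / output overshoot = 9 / 3 = 3.

3:1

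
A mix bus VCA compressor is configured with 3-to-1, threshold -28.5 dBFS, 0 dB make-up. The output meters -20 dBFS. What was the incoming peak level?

That's 8.5 dB above the -28.5 dBFS threshold.
Undo the ratio: input overshoot = 8.5 × 3 = 25.5 dB, giving input = -3 dBFS.

-3 dBFS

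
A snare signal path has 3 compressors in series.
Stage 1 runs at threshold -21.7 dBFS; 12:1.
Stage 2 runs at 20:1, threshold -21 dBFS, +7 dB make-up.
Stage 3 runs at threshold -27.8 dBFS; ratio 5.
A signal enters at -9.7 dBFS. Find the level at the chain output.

-25.037 dBFS

Stage 1: -9.7 dBFS is 12 dB over -21.7 dBFS; at 12:1 that becomes 1 dB over, giving -20.7 dBFS.
Stage 2: -20.7 dBFS is 0.3 dB over -21 dBFS; at 20:1 that becomes 0.015 dB over, giving -20.985 dBFS; +7 dB make-up → -13.985 dBFS.
Stage 3: 13.815 dB above -27.8 dBFS, reduced 5:1 to 2.763 dB above → -25.037 dBFS.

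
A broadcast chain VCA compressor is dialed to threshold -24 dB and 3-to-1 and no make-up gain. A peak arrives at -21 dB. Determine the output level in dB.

-23 dB

Overshoot: -21 − (-24) = 3 dB.
3:1 compression reduces that to 3/3 = 1 dB over.
So the level is -24 + 1 = -23 dB.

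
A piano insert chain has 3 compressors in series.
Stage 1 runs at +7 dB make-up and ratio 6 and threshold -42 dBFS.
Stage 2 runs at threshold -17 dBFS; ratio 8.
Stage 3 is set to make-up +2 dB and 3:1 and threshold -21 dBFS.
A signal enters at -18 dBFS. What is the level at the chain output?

-29 dBFS

Stage 1: -18 dBFS is 24 dB over -42 dBFS; at 6:1 that becomes 4 dB over, giving -38 dBFS; +7 dB make-up → -31 dBFS.
Stage 2: -31 dBFS is at or below the -17 dBFS threshold — no compression; output -31 dBFS.
Stage 3: -31 dBFS is at or below the -21 dBFS threshold — no compression; make-up brings it to -29 dBFS.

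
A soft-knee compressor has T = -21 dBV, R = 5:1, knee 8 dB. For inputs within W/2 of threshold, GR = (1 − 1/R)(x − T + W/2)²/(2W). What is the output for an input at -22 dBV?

-22.45 dBV

x − T + W/2 = -22 − (-21) + 4 = 3.
GR = (1 − 1/5) × 3² / 16 = 0.8 × 9 / 16 = 0.45 dB.
Output = -22 − 0.45 = -22.45 dBV.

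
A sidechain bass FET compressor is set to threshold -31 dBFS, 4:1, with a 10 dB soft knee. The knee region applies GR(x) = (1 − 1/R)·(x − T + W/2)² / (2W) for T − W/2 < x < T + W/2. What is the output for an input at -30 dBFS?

-31.35 dBFS

x − T + W/2 = -30 − (-31) + 5 = 6.
GR = (1 − 1/4) × 6² / 20 = 0.75 × 36 / 20 = 1.35 dB.
Output = -30 − 1.35 = -31.35 dBFS.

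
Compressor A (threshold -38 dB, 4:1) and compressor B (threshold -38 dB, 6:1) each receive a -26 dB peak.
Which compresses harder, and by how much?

A: overshoot 12 dB → output overshoot 3 dB → GR 9 dB.
B: overshoot 12 dB → output overshoot 2 dB → GR 10 dB.
B applies 1 dB more gain reduction.

B, by 1 dB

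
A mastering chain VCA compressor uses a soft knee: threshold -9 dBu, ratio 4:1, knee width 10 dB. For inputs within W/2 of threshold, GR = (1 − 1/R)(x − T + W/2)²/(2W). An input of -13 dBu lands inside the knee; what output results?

x − T + W/2 = -13 − (-9) + 5 = 1.
GR = (1 − 1/4) × 1² / 20 = 0.75 × 1 / 20 = 0.0375 dB.
Output = -13 − 0.0375 = -13.0375 dBu.

-13.0375 dBu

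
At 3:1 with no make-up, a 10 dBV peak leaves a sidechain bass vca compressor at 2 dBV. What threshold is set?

Input is 12 dB above T (since output overshoot × R = input overshoot: (2 − T)·3 = 10 − T gives T = -2 dBV).
Check: -2 + (10 − (-2))/3 = -2 + 4 = 2 dBV. ✓

-2 dBV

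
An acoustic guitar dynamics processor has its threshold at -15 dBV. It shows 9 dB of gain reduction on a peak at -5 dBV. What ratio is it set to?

10:1

Input overshoot = -5 − (-15) = 10 dB.
Output overshoot = 10 − 9 = 1 dB.
Ratio = input overshoot / output overshoot = 10 / 1 = 10.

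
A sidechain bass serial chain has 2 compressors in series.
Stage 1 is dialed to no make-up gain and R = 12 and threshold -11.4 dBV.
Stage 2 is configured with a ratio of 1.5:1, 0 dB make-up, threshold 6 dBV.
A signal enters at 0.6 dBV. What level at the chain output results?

Stage 1: 12 dB above -11.4 dBV, reduced 12:1 to 1 dB above → -10.4 dBV.
Stage 2: below threshold (-10.4 ≤ 6); passes unchanged; output -10.4 dBV.

-10.4 dBV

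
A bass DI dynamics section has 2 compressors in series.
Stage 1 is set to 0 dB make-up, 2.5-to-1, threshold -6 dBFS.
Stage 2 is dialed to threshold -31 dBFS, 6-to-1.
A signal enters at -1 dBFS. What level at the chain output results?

-26.5 dBFS

Stage 1: overshoot 5 dB → 5/2.5 = 2 dB → -4 dBFS.
Stage 2: -4 dBFS is 27 dB over -31 dBFS; at 6:1 that becomes 4.5 dB over, giving -26.5 dBFS.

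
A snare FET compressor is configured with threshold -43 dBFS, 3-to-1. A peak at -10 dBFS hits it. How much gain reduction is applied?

22 dB

-10 dBFS exceeds the threshold by 33 dB.
A 3:1 ratio leaves 11 dB of that excess.
GR = overshoot in − overshoot out = 33 − 11 = 22 dB.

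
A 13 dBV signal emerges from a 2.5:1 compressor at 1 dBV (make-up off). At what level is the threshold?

Let T be the threshold. Output overshoot = (input overshoot)/R, so 1 − T = (13 − T)/2.5.
2.5·(1 − T) = 13 − T → 1.5·T = 2.5 − 13 = -10.5.
T = -10.5/1.5 = -7 dBV.

-7 dBV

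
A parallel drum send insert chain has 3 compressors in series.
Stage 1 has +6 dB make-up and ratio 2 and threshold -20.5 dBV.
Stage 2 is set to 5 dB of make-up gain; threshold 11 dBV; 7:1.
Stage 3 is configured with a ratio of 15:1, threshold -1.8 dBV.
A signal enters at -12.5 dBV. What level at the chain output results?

Stage 1: 8 dB above -20.5 dBV, reduced 2:1 to 4 dB above → -16.5 dBV; +6 dB make-up → -10.5 dBV.
Stage 2: below threshold (-10.5 ≤ 11); passes unchanged; make-up brings it to -5.5 dBV.
Stage 3: -5.5 dBV is at or below the -1.8 dBV threshold — no compression; output -5.5 dBV.

-5.5 dBV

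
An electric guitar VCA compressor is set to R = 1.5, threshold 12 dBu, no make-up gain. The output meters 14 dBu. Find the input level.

15 dBu

Post-compression overshoot = 14 − 12 = 2 dB.
Undo the ratio: input overshoot = 2 × 1.5 = 3 dB, giving input = 15 dBu.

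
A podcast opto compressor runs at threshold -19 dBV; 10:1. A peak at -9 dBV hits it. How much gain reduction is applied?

9 dB

The signal is 10 dB above threshold.
At 10:1, output sits 10/10 = 1 dB above threshold.
So the signal is attenuated by 10 − 1 = 9 dB.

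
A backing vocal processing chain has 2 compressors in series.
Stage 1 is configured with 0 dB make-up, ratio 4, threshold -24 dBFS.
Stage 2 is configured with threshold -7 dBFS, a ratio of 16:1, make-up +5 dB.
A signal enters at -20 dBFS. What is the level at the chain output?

-18 dBFS

Stage 1: overshoot 4 dB → 4/4 = 1 dB → -23 dBFS.
Stage 2: -23 dBFS is at or below the -7 dBFS threshold — no compression; make-up brings it to -18 dBFS.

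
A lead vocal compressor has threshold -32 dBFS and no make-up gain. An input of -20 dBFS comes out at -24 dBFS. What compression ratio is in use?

1.5:1

Input overshoot = -20 − (-32) = 12 dB; output overshoot = -24 − (-32) = 8 dB.
Ratio = 12 / 8 = 1.5.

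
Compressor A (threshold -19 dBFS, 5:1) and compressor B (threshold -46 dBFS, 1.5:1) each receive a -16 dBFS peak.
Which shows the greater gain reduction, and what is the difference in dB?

B, by 7.6 dB

A: overshoot 3 dB → output overshoot 0.6 dB → GR 2.4 dB.
B: overshoot 30 dB → output overshoot 20 dB → GR 10 dB.
B applies 7.6 dB more gain reduction.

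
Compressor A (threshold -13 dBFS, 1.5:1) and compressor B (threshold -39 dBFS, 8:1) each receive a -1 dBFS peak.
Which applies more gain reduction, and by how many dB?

B, by 29.25 dB

A: GR = 12 − 12/1.5 = 4 dB.
B: GR = 38 − 38/8 = 33.25 dB.
B reduces 29.25 dB more.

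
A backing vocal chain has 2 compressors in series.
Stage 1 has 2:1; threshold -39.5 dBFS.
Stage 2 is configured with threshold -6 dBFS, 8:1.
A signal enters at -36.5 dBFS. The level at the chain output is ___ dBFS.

Stage 1: -36.5 dBFS is 3 dB over -39.5 dBFS; at 2:1 that becomes 1.5 dB over, giving -38 dBFS.
Stage 2: -38 dBFS is at or below the -6 dBFS threshold — no compression; output -38 dBFS.

-38 dBFS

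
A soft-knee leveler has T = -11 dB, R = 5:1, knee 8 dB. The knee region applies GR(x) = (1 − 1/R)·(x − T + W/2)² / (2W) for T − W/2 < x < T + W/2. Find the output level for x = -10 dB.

-11.25 dB

x − T + W/2 = -10 − (-11) + 4 = 5.
GR = (1 − 1/5) × 5² / 16 = 0.8 × 25 / 16 = 1.25 dB.
Output = -10 − 1.25 = -11.25 dB.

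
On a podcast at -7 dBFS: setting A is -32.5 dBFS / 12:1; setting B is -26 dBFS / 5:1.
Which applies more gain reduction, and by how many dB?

A, by 8.175 dB

A: overshoot 25.5 dB → output overshoot 2.125 dB → GR 23.375 dB.
B: overshoot 19 dB → output overshoot 3.8 dB → GR 15.2 dB.
A applies 8.175 dB more gain reduction.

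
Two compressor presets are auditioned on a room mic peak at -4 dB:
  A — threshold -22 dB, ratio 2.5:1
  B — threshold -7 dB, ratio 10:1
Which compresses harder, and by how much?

A: GR = 18 − 18/2.5 = 10.8 dB.
B: GR = 3 − 3/10 = 2.7 dB.
Difference: 8.1 dB in favour of A.

A, by 8.1 dB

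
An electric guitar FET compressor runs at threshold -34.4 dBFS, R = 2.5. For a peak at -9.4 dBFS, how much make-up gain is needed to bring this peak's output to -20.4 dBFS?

The peak compresses to -34.4 + 25/2.5 = -24.4 dBFS.
To reach -20.4 dBFS requires -20.4 − (-24.4) = 4 dB of make-up.

4 dB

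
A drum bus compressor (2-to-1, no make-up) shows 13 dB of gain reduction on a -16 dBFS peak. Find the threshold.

Let T be the threshold. Output overshoot = (input overshoot)/R, so -29 − T = (-16 − T)/2.
2·(-29 − T) = -16 − T → 1·T = -58 − (-16) = -42.
T = -42/1 = -42 dBFS.

-42 dBFS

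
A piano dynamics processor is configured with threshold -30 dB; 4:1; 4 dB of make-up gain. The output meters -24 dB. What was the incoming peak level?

Stripping the +4 dB make-up gives -28 dB at the gain stage.
The compressed level sits -28 − (-30) = 2 dB over threshold.
Before 4:1 compression the overshoot was 2 × 4 = 8 dB, so input = -30 + 8 = -22 dB.

-22 dB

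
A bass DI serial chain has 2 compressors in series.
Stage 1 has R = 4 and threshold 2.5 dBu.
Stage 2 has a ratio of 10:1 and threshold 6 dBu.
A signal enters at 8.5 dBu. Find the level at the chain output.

Stage 1: 8.5 dBu is 6 dB over 2.5 dBu; at 4:1 that becomes 1.5 dB over, giving 4 dBu.
Stage 2: 4 dBu is at or below the 6 dBu threshold — no compression; output 4 dBu.

4 dBu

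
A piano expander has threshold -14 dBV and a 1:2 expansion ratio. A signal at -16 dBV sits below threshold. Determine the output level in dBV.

The input is 2 dB below the -14 dBV threshold.
A 1:2 expander multiplies undershoot by 2: 2 × 2 = 4 dB below threshold.
Output = -14 − 4 = -18 dBV.

-18 dBV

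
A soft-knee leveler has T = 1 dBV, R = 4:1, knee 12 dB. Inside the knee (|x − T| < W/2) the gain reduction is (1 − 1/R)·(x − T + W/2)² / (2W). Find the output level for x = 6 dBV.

x − T + W/2 = 6 − 1 + 6 = 11.
GR = (1 − 1/4) × 11² / 24 = 0.75 × 121 / 24 = 3.78125 dB.
Output = 6 − 3.78125 = 2.21875 dBV.

2.21875 dBV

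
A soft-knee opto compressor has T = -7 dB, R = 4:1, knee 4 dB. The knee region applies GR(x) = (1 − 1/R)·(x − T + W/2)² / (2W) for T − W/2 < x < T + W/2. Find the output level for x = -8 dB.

x − T + W/2 = -8 − (-7) + 2 = 1.
GR = (1 − 1/4) × 1² / 8 = 0.75 × 1 / 8 = 0.09375 dB.
Output = -8 − 0.09375 = -8.09375 dB.

-8.09375 dB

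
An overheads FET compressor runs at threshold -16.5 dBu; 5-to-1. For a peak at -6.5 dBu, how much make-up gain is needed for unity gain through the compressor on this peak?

8 dB

Without make-up, output = threshold + overshoot/5 = -16.5 + 2 = -14.5 dBu.
Gap to target: 8 dB.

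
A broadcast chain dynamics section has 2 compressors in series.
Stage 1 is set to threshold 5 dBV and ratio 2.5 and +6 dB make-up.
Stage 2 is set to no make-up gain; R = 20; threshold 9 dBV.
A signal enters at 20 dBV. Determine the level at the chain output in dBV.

9.4 dBV

Stage 1: 20 dBV is 15 dB over 5 dBV; at 2.5:1 that becomes 6 dB over, giving 11 dBV; +6 dB make-up → 17 dBV.
Stage 2: overshoot 8 dB → 8/20 = 0.4 dB → 9.4 dBV.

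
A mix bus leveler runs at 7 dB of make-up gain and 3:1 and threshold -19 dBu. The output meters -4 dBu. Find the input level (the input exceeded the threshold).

Remove make-up: -4 − 7 = -11 dBu.
The compressed level sits -11 − (-19) = 8 dB over threshold.
Input overshoot = R × output overshoot = 24 dB → input = -19 + 24 = 5 dBu.

5 dBu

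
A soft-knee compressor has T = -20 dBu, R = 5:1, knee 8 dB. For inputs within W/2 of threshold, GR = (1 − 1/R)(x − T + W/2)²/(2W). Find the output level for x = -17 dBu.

x − T + W/2 = -17 − (-20) + 4 = 7.
GR = (1 − 1/5) × 7² / 16 = 0.8 × 49 / 16 = 2.45 dB.
Output = -17 − 2.45 = -19.45 dBu.

-19.45 dBu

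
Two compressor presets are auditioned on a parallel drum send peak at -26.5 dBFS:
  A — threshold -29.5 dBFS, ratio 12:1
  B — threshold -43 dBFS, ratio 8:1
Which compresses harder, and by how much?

B, by 11.6875 dB

A: GR = 3 − 3/12 = 2.75 dB.
B: GR = 16.5 − 16.5/8 = 14.4375 dB.
B reduces 11.6875 dB more.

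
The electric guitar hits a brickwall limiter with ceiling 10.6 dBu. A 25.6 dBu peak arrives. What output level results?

The limiter clamps the peak to its 10.6 dBu ceiling.

10.6 dBu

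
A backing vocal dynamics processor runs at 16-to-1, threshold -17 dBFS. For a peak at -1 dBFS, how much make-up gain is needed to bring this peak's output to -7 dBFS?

9 dB

Overshoot 16 dB → 16/16 = 1 dB after compression, so the compressed level is -17 + 1 = -16 dBFS.
Make-up = target − compressed = -7 − (-16) = 9 dB.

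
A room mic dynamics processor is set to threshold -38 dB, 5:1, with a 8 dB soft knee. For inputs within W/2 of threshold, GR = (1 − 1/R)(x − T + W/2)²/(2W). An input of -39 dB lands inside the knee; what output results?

-39.45 dB

x − T + W/2 = -39 − (-38) + 4 = 3.
GR = (1 − 1/5) × 3² / 16 = 0.8 × 9 / 16 = 0.45 dB.
Output = -39 − 0.45 = -39.45 dB.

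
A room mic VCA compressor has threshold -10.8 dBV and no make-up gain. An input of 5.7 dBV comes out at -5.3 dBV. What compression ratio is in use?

Input overshoot = 5.7 − (-10.8) = 16.5 dB; output overshoot = -5.3 − (-10.8) = 5.5 dB.
Ratio = 16.5 / 5.5 = 3.

3:1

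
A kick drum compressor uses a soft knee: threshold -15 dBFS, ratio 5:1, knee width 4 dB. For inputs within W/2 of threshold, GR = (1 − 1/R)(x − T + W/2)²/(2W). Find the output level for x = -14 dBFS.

-14.9 dBFS

x − T + W/2 = -14 − (-15) + 2 = 3.
GR = (1 − 1/5) × 3² / 8 = 0.8 × 9 / 8 = 0.9 dB.
Output = -14 − 0.9 = -14.9 dBFS.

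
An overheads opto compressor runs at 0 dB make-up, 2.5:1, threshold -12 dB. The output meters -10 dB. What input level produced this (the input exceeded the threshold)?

-7 dB

Post-compression overshoot = -10 − (-12) = 2 dB.
Undo the ratio: input overshoot = 2 × 2.5 = 5 dB, giving input = -7 dB.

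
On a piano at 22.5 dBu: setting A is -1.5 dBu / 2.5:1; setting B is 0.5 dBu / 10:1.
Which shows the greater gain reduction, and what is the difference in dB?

B, by 5.4 dB

A: GR = 24 − 24/2.5 = 14.4 dB.
B: GR = 22 − 22/10 = 19.8 dB.
B reduces 5.4 dB more.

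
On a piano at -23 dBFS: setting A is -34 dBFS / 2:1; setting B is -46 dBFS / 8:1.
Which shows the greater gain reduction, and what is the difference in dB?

A: GR = 11 − 11/2 = 5.5 dB.
B: GR = 23 − 23/8 = 20.125 dB.
B applies 14.625 dB more gain reduction.

B, by 14.625 dB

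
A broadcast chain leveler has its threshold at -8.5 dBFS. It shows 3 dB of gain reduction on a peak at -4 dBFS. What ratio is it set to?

Input overshoot = -4 − (-8.5) = 4.5 dB.
Output overshoot = 4.5 − 3 = 1.5 dB.
Ratio = input overshoot / output overshoot = 4.5 / 1.5 = 3.

3:1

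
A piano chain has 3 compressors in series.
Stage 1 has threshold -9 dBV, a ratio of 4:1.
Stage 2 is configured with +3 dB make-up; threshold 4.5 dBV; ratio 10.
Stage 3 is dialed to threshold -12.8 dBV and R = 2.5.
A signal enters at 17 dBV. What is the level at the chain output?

-7.48 dBV

Stage 1: overshoot 26 dB → 26/4 = 6.5 dB → -2.5 dBV.
Stage 2: below threshold (-2.5 ≤ 4.5); passes unchanged; make-up brings it to 0.5 dBV.
Stage 3: overshoot 13.3 dB → 13.3/2.5 = 5.32 dB → -7.48 dBV.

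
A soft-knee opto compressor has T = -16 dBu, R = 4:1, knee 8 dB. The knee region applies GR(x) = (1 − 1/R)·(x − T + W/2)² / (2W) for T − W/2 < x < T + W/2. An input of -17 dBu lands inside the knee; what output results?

x − T + W/2 = -17 − (-16) + 4 = 3.
GR = (1 − 1/4) × 3² / 16 = 0.75 × 9 / 16 = 0.421875 dB.
Output = -17 − 0.421875 = -17.421875 dBu.

-17.421875 dBu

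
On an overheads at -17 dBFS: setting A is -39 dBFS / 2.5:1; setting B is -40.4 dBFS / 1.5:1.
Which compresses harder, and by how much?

A: GR = 22 − 22/2.5 = 13.2 dB.
B: GR = 23.4 − 23.4/1.5 = 7.8 dB.
Difference: 5.4 dB in favour of A.

A, by 5.4 dB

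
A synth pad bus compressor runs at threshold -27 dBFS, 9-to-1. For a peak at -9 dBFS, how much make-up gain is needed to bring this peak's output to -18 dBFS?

7 dB

The peak compresses to -27 + 18/9 = -25 dBFS.
To reach -18 dBFS requires -18 − (-25) = 7 dB of make-up.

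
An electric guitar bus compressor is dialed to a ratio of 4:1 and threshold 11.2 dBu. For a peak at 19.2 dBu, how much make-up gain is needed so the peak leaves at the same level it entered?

Without make-up, output = threshold + overshoot/4 = 11.2 + 2 = 13.2 dBu.
Gap to target: 6 dB.

6 dB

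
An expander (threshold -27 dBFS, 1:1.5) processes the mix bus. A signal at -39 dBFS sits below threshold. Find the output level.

The input is 12 dB below the -27 dBFS threshold.
A 1:1.5 expander multiplies undershoot by 1.5: 12 × 1.5 = 18 dB below threshold.
Output = -27 − 18 = -45 dBFS.

-45 dBFS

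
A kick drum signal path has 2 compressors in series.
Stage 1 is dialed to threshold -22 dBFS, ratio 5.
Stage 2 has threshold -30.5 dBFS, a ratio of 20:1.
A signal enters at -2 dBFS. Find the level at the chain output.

-29.875 dBFS

Stage 1: -2 dBFS is 20 dB over -22 dBFS; at 5:1 that becomes 4 dB over, giving -18 dBFS.
Stage 2: 12.5 dB above -30.5 dBFS, reduced 20:1 to 0.625 dB above → -29.875 dBFS.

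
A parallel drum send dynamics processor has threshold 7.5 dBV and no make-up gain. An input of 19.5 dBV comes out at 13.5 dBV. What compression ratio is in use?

2:1

Input overshoot = 19.5 − 7.5 = 12 dB; output overshoot = 13.5 − 7.5 = 6 dB.
Ratio = 12 / 6 = 2.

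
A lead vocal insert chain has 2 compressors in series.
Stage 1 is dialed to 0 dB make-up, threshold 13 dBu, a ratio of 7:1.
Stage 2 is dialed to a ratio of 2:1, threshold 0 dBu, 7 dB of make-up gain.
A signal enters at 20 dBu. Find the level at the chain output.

Stage 1: overshoot 7 dB → 7/7 = 1 dB → 14 dBu.
Stage 2: 14 dB above 0 dBu, reduced 2:1 to 7 dB above → 7 dBu; +7 dB make-up → 14 dBu.

14 dBu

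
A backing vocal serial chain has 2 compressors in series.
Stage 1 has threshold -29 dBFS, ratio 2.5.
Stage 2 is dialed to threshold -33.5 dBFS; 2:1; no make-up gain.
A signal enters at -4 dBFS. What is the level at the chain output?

Stage 1: 25 dB above -29 dBFS, reduced 2.5:1 to 10 dB above → -19 dBFS.
Stage 2: -19 dBFS is 14.5 dB over -33.5 dBFS; at 2:1 that becomes 7.25 dB over, giving -26.25 dBFS.

-26.25 dBFS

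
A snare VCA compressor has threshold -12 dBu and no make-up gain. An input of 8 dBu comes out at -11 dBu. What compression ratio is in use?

Input overshoot = 8 − (-12) = 20 dB; output overshoot = -11 − (-12) = 1 dB.
Ratio = 20 / 1 = 20.

20:1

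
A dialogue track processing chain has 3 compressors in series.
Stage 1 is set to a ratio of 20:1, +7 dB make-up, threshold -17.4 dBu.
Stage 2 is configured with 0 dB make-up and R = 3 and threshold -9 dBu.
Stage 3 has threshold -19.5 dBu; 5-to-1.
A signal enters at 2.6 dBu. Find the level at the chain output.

Stage 1: overshoot 20 dB → 20/20 = 1 dB → -16.4 dBu; +7 dB make-up → -9.4 dBu.
Stage 2: below threshold (-9.4 ≤ -9); passes unchanged; output -9.4 dBu.
Stage 3: -9.4 dBu is 10.1 dB over -19.5 dBu; at 5:1 that becomes 2.02 dB over, giving -17.48 dBu.

-17.48 dBu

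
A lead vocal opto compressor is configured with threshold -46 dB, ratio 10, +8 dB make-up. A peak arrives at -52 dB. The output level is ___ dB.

-44 dB

-52 dB is 6 dB below the -46 dB threshold, so no gain reduction is applied.
Make-up gain adds 8 dB: -52 + 8 = -44 dB.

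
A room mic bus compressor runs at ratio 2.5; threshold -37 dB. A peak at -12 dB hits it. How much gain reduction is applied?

15 dB

Overshoot = -12 − (-37) = 25 dB.
After 2.5:1 compression the overshoot becomes 25/2.5 = 10 dB.
So the signal is attenuated by 25 − 10 = 15 dB.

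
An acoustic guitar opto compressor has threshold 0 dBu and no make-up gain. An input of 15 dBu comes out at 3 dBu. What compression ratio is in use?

Input overshoot = 15 − 0 = 15 dB; output overshoot = 3 − 0 = 3 dB.
Ratio = 15 / 3 = 5.

5:1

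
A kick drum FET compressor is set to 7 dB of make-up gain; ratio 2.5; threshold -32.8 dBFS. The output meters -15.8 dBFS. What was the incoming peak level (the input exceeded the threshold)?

-7.8 dBFS

Stripping the +7 dB make-up gives -22.8 dBFS at the gain stage.
Post-compression overshoot = -22.8 − (-32.8) = 10 dB.
Before 2.5:1 compression the overshoot was 10 × 2.5 = 25 dB, so input = -32.8 + 25 = -7.8 dBFS.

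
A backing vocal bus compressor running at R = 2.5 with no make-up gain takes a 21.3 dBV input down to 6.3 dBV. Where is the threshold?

-3.7 dBV

Input is 25 dB above T (since output overshoot × R = input overshoot: (6.3 − T)·2.5 = 21.3 − T gives T = -3.7 dBV).
Check: -3.7 + (21.3 − (-3.7))/2.5 = -3.7 + 10 = 6.3 dBV. ✓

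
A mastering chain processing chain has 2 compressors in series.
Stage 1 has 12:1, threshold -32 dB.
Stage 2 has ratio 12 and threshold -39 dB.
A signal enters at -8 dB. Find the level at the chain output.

Stage 1: overshoot 24 dB → 24/12 = 2 dB → -30 dB.
Stage 2: 9 dB above -39 dB, reduced 12:1 to 0.75 dB above → -38.25 dB.

-38.25 dB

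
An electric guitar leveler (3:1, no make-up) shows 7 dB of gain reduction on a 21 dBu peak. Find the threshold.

10.5 dBu

Input is 10.5 dB above T (since output overshoot × R = input overshoot: (14 − T)·3 = 21 − T gives T = 10.5 dBu).
Check: 10.5 + (21 − 10.5)/3 = 10.5 + 3.5 = 14 dBu. ✓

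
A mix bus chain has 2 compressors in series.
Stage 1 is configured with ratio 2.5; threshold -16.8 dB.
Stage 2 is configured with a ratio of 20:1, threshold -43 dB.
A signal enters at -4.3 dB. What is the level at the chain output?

-41.44 dB

Stage 1: -4.3 dB is 12.5 dB over -16.8 dB; at 2.5:1 that becomes 5 dB over, giving -11.8 dB.
Stage 2: 31.2 dB above -43 dB, reduced 20:1 to 1.56 dB above → -41.44 dB.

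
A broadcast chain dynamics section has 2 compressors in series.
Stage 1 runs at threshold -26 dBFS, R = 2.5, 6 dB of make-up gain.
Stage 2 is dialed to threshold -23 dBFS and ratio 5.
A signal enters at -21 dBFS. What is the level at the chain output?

Stage 1: 5 dB above -26 dBFS, reduced 2.5:1 to 2 dB above → -24 dBFS; +6 dB make-up → -18 dBFS.
Stage 2: overshoot 5 dB → 5/5 = 1 dB → -22 dBFS.

-22 dBFS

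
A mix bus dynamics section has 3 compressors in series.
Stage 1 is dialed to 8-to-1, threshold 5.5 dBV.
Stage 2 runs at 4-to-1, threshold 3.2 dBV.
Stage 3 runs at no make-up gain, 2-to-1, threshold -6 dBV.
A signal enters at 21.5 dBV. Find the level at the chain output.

Stage 1: 16 dB above 5.5 dBV, reduced 8:1 to 2 dB above → 7.5 dBV.
Stage 2: overshoot 4.3 dB → 4.3/4 = 1.075 dB → 4.275 dBV.
Stage 3: 10.275 dB above -6 dBV, reduced 2:1 to 5.1375 dB above → -0.8625 dBV.

-0.8625 dBV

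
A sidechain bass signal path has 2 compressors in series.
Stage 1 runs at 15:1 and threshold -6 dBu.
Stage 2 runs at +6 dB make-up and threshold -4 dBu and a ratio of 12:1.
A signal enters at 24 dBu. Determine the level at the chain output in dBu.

Stage 1: 24 dBu is 30 dB over -6 dBu; at 15:1 that becomes 2 dB over, giving -4 dBu.
Stage 2: -4 dBu is at or below the -4 dBu threshold — no compression; make-up brings it to 2 dBu.

2 dBu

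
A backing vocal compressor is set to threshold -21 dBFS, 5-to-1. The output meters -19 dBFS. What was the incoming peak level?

-11 dBFS

That's 2 dB above the -21 dBFS threshold.
Input overshoot = R × output overshoot = 10 dB → input = -21 + 10 = -11 dBFS.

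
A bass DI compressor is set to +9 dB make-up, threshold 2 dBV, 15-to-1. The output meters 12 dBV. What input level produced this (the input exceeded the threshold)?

Before make-up, the level was 12 − 9 = 3 dBV.
That's 1 dB above the 2 dBV threshold.
Undo the ratio: input overshoot = 1 × 15 = 15 dB, giving input = 17 dBV.

17 dBV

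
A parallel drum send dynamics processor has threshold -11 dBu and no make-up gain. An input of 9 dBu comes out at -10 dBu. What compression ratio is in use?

20:1

Input overshoot = 9 − (-11) = 20 dB; output overshoot = -10 − (-11) = 1 dB.
Ratio = 20 / 1 = 20.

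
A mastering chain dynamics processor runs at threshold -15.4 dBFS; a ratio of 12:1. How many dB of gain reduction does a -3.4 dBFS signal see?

-3.4 dBFS exceeds the threshold by 12 dB.
After 12:1 compression the overshoot becomes 12/12 = 1 dB.
GR = overshoot in − overshoot out = 12 − 1 = 11 dB.

11 dB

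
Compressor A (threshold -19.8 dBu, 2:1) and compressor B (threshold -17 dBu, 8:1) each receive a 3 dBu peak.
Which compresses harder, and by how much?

A: overshoot 22.8 dB → output overshoot 11.4 dB → GR 11.4 dB.
B: overshoot 20 dB → output overshoot 2.5 dB → GR 17.5 dB.
B reduces 6.1 dB more.

B, by 6.1 dB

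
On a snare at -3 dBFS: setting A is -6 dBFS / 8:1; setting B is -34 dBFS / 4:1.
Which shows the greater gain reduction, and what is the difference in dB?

B, by 20.625 dB

A: 3 dB over, compressed to 0.375 dB over, so 2.625 dB of GR.
B: 31 dB over, compressed to 7.75 dB over, so 23.25 dB of GR.
Difference: 20.625 dB in favour of B.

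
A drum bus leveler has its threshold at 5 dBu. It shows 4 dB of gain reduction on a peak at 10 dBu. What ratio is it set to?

Input overshoot = 10 − 5 = 5 dB.
Output overshoot = 5 − 4 = 1 dB.
Ratio = input overshoot / output overshoot = 5 / 1 = 5.

5:1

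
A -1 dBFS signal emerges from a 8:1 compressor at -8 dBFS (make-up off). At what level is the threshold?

-9 dBFS

Let T be the threshold. Output overshoot = (input overshoot)/R, so -8 − T = (-1 − T)/8.
8·(-8 − T) = -1 − T → 7·T = -64 − (-1) = -63.
T = -63/7 = -9 dBFS.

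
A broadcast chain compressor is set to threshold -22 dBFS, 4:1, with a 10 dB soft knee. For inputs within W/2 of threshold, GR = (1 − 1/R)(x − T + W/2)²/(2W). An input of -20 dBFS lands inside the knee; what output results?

-21.8375 dBFS

x − T + W/2 = -20 − (-22) + 5 = 7.
GR = (1 − 1/4) × 7² / 20 = 0.75 × 49 / 20 = 1.8375 dB.
Output = -20 − 1.8375 = -21.8375 dBFS.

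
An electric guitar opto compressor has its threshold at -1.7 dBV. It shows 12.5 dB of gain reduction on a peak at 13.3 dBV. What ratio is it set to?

Input overshoot = 13.3 − (-1.7) = 15 dB.
Output overshoot = 15 − 12.5 = 2.5 dB.
Ratio = input overshoot / output overshoot = 15 / 2.5 = 6.

6:1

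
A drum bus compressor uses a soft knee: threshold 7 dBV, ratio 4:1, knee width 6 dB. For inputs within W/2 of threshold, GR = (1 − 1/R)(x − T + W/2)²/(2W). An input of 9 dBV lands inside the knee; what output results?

7.4375 dBV

x − T + W/2 = 9 − 7 + 3 = 5.
GR = (1 − 1/4) × 5² / 12 = 0.75 × 25 / 12 = 1.5625 dB.
Output = 9 − 1.5625 = 7.4375 dBV.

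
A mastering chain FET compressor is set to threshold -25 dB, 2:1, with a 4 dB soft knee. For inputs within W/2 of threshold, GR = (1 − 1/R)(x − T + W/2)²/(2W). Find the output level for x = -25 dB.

x − T + W/2 = -25 − (-25) + 2 = 2.
GR = (1 − 1/2) × 2² / 8 = 0.5 × 4 / 8 = 0.25 dB.
Output = -25 − 0.25 = -25.25 dB.

-25.25 dB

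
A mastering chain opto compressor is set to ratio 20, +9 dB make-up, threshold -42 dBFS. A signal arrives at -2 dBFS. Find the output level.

-2 dBFS sits 40 dB over threshold.
The 40 dB excess becomes 2 dB after 20:1 reduction.
So the level is -42 + 2 = -40 dBFS; make-up adds 9 dB, giving -31 dBFS.

-31 dBFS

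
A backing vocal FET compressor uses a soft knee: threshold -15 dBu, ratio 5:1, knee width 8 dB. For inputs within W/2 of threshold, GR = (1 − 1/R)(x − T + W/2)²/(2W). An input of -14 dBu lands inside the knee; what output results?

-15.25 dBu

x − T + W/2 = -14 − (-15) + 4 = 5.
GR = (1 − 1/5) × 5² / 16 = 0.8 × 25 / 16 = 1.25 dB.
Output = -14 − 1.25 = -15.25 dBu.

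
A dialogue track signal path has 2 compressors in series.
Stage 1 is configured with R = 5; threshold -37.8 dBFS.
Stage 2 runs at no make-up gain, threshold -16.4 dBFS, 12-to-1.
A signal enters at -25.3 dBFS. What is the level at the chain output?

-35.3 dBFS

Stage 1: overshoot 12.5 dB → 12.5/5 = 2.5 dB → -35.3 dBFS.
Stage 2: -35.3 dBFS ≤ -16.4 dBFS, so stage 2 doesn't engage; output -35.3 dBFS.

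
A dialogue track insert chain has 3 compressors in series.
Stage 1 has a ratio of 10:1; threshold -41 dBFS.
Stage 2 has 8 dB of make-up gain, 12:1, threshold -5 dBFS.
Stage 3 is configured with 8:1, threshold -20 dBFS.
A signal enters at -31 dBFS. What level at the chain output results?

Stage 1: 10 dB above -41 dBFS, reduced 10:1 to 1 dB above → -40 dBFS.
Stage 2: -40 dBFS ≤ -5 dBFS, so stage 2 doesn't engage; make-up brings it to -32 dBFS.
Stage 3: -32 dBFS is at or below the -20 dBFS threshold — no compression; output -32 dBFS.

-32 dBFS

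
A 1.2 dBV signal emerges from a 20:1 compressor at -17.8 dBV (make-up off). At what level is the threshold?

Gain reduction = 1.2 − (-17.8) = 19 dB; output overshoot = GR / (R − 1) = 19 / 19 = 1 dB.
Threshold = output − output overshoot = -17.8 − 1 = -18.8 dBV.

-18.8 dBV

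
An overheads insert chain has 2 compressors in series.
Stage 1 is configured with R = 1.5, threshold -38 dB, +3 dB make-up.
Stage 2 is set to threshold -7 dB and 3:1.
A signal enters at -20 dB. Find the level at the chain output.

-23 dB

Stage 1: 18 dB above -38 dB, reduced 1.5:1 to 12 dB above → -26 dB; +3 dB make-up → -23 dB.
Stage 2: below threshold (-23 ≤ -7); passes unchanged; output -23 dB.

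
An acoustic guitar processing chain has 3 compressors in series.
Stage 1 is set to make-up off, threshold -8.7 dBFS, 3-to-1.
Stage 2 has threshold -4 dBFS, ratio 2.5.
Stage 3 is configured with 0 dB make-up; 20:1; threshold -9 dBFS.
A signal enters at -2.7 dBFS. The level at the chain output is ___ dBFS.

-8.885 dBFS

Stage 1: 6 dB above -8.7 dBFS, reduced 3:1 to 2 dB above → -6.7 dBFS.
Stage 2: -6.7 dBFS ≤ -4 dBFS, so stage 2 doesn't engage; output -6.7 dBFS.
Stage 3: -6.7 dBFS is 2.3 dB over -9 dBFS; at 20:1 that becomes 0.115 dB over, giving -8.885 dBFS.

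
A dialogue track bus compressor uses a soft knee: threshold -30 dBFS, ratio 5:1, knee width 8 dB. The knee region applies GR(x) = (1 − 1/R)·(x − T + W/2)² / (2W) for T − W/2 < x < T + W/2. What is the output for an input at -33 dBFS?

-33.05 dBFS

x − T + W/2 = -33 − (-30) + 4 = 1.
GR = (1 − 1/5) × 1² / 16 = 0.8 × 1 / 16 = 0.05 dB.
Output = -33 − 0.05 = -33.05 dBFS.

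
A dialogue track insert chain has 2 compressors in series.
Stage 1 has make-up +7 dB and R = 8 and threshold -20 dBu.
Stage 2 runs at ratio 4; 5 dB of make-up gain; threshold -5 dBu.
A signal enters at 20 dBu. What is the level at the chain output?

Stage 1: overshoot 40 dB → 40/8 = 5 dB → -15 dBu; +7 dB make-up → -8 dBu.
Stage 2: -8 dBu ≤ -5 dBu, so stage 2 doesn't engage; make-up brings it to -3 dBu.

-3 dBu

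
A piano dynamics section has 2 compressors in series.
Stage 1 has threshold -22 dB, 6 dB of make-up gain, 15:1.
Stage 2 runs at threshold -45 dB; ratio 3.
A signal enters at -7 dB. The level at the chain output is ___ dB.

-35 dB

Stage 1: overshoot 15 dB → 15/15 = 1 dB → -21 dB; +6 dB make-up → -15 dB.
Stage 2: overshoot 30 dB → 30/3 = 10 dB → -35 dB.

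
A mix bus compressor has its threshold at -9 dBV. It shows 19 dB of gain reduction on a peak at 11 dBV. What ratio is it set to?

20:1

Input overshoot = 11 − (-9) = 20 dB.
Output overshoot = 20 − 19 = 1 dB.
Ratio = input overshoot / output overshoot = 20 / 1 = 20.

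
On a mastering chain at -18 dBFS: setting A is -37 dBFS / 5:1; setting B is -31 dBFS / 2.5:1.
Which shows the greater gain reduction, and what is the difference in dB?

A: 19 dB over, compressed to 3.8 dB over, so 15.2 dB of GR.
B: 13 dB over, compressed to 5.2 dB over, so 7.8 dB of GR.
A applies 7.4 dB more gain reduction.

A, by 7.4 dB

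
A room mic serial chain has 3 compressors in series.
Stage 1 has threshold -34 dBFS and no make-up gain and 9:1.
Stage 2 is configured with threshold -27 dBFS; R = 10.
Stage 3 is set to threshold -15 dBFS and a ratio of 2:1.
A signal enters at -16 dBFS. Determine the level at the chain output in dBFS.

Stage 1: 18 dB above -34 dBFS, reduced 9:1 to 2 dB above → -32 dBFS.
Stage 2: -32 dBFS ≤ -27 dBFS, so stage 2 doesn't engage; output -32 dBFS.
Stage 3: -32 dBFS is at or below the -15 dBFS threshold — no compression; output -32 dBFS.

-32 dBFS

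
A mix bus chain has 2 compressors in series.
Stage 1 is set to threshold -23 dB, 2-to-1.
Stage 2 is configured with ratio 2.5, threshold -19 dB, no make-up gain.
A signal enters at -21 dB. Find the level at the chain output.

Stage 1: overshoot 2 dB → 2/2 = 1 dB → -22 dB.
Stage 2: -22 dB ≤ -19 dB, so stage 2 doesn't engage; output -22 dB.

-22 dB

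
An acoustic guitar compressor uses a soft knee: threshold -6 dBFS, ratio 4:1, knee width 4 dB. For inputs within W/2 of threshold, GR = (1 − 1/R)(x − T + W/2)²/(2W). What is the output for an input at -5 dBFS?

x − T + W/2 = -5 − (-6) + 2 = 3.
GR = (1 − 1/4) × 3² / 8 = 0.75 × 9 / 8 = 0.84375 dB.
Output = -5 − 0.84375 = -5.84375 dBFS.

-5.84375 dBFS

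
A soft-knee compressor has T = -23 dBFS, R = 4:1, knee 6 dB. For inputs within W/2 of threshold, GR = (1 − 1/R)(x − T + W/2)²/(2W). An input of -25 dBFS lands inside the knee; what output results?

x − T + W/2 = -25 − (-23) + 3 = 1.
GR = (1 − 1/4) × 1² / 12 = 0.75 × 1 / 12 = 0.0625 dB.
Output = -25 − 0.0625 = -25.0625 dBFS.

-25.0625 dBFS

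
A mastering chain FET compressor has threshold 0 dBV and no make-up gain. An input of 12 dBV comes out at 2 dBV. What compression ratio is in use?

6:1

Input overshoot = 12 − 0 = 12 dB; output overshoot = 2 − 0 = 2 dB.
Ratio = 12 / 2 = 6.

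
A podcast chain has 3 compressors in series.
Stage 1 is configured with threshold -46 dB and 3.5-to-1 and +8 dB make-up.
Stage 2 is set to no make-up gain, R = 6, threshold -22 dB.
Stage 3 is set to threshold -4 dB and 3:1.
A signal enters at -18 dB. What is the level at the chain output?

-30 dB

Stage 1: -18 dB is 28 dB over -46 dB; at 3.5:1 that becomes 8 dB over, giving -38 dB; +8 dB make-up → -30 dB.
Stage 2: below threshold (-30 ≤ -22); passes unchanged; output -30 dB.
Stage 3: -30 dB ≤ -4 dB, so stage 3 doesn't engage; output -30 dB.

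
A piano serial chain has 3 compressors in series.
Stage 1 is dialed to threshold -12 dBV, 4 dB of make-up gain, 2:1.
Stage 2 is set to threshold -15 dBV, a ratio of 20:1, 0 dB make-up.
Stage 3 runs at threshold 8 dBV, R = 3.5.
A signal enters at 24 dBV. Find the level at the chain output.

Stage 1: overshoot 36 dB → 36/2 = 18 dB → 6 dBV; +4 dB make-up → 10 dBV.
Stage 2: 25 dB above -15 dBV, reduced 20:1 to 1.25 dB above → -13.75 dBV.
Stage 3: -13.75 dBV ≤ 8 dBV, so stage 3 doesn't engage; output -13.75 dBV.

-13.75 dBV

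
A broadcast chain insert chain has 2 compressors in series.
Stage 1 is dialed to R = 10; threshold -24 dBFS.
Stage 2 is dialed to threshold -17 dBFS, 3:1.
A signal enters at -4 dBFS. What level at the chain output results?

-22 dBFS

Stage 1: 20 dB above -24 dBFS, reduced 10:1 to 2 dB above → -22 dBFS.
Stage 2: below threshold (-22 ≤ -17); passes unchanged; output -22 dBFS.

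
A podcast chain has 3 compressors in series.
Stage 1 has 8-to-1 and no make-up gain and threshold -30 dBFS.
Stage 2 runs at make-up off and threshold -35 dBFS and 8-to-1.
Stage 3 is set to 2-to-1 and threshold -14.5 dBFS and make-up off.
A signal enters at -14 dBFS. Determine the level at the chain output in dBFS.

-34.125 dBFS

Stage 1: -14 dBFS is 16 dB over -30 dBFS; at 8:1 that becomes 2 dB over, giving -28 dBFS.
Stage 2: -28 dBFS is 7 dB over -35 dBFS; at 8:1 that becomes 0.875 dB over, giving -34.125 dBFS.
Stage 3: below threshold (-34.125 ≤ -14.5); passes unchanged; output -34.125 dBFS.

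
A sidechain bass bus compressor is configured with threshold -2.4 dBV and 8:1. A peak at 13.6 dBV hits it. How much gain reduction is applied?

Overshoot = 13.6 − (-2.4) = 16 dB.
A 8:1 ratio leaves 2 dB of that excess.
GR = overshoot in − overshoot out = 16 − 2 = 14 dB.

14 dB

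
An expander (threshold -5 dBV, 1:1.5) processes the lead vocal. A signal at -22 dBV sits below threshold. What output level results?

-30.5 dBV

The input is 17 dB below the -5 dBV threshold.
A 1:1.5 expander multiplies undershoot by 1.5: 17 × 1.5 = 25.5 dB below threshold.
Output = -5 − 25.5 = -30.5 dBV.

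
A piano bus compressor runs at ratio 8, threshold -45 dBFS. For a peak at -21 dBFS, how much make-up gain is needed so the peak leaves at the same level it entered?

21 dB

Overshoot 24 dB → 24/8 = 3 dB after compression, so the compressed level is -45 + 3 = -42 dBFS.
Make-up = target − compressed = -21 − (-42) = 21 dB.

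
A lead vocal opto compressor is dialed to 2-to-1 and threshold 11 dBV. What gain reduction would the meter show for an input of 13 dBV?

1 dB

13 dBV exceeds the threshold by 2 dB.
A 2:1 ratio leaves 1 dB of that excess.
GR = overshoot in − overshoot out = 2 − 1 = 1 dB.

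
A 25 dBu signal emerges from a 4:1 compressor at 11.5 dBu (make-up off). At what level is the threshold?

Let T be the threshold. Output overshoot = (input overshoot)/R, so 11.5 − T = (25 − T)/4.
4·(11.5 − T) = 25 − T → 3·T = 46 − 25 = 21.
T = 21/3 = 7 dBu.

7 dBu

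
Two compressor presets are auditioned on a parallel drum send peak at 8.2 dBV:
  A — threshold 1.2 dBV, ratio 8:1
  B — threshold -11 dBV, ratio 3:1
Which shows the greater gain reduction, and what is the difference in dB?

B, by 6.675 dB

A: overshoot 7 dB → output overshoot 0.875 dB → GR 6.125 dB.
B: overshoot 19.2 dB → output overshoot 6.4 dB → GR 12.8 dB.
Difference: 6.675 dB in favour of B.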